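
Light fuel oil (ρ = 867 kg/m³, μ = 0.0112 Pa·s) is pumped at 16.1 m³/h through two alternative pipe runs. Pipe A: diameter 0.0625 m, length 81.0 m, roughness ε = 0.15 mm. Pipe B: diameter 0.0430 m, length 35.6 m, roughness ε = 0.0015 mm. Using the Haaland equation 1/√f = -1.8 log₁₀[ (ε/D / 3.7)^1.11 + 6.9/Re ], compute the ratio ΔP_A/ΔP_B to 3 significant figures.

Pipe A: V = Q/A = 0.004472/0.003068 = 1.458 m/s; Re = 7053; ε/D = 0.0024; Haaland → f = 0.03678; ΔP_A = f(L/D)(ρV²/2) = 4.39e+04 Pa.
Pipe B: V = Q/A = 0.004472/0.001452 = 3.08 m/s; Re = 1.025e+04; ε/D = 3.49e-05; Haaland → f = 0.03071; ΔP_B = f(L/D)(ρV²/2) = 1.045e+05 Pa.
ΔP_A/ΔP_B = 4.39e+04/1.045e+05 = 0.420.

ΔP_A/ΔP_B ≈ 0.420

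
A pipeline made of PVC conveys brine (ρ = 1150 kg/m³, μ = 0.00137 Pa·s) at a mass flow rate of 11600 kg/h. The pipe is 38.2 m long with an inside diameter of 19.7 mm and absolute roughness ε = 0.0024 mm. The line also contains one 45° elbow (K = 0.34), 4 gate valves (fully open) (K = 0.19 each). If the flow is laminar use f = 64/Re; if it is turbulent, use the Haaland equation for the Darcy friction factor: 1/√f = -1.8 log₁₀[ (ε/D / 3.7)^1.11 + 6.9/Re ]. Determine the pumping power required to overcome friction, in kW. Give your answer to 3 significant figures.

P ≈ 4.66 kW

ṁ = 11600 kg/h = 11600/3600 = 3.222 kg/s.
A = πD²/4 = π(0.0197)²/4 = 0.0003048 m²; mean velocity V = ṁ/(ρA) = 3.222/(1150 · 0.0003048) = 9.193 m/s.
Reynolds number Re = ρVD/μ = 1150 · 9.193 · 0.0197 / 0.00137 = 1.52e+05.
Re > 4000 → turbulent. Relative roughness ε/D = 2.4e-06/0.0197 = 0.000122. Haaland: 1/√f = -1.8 log₁₀[(0.000122/3.7)^1.11 + 6.9/1.52e+05] = -1.8 log₁₀[1.06e-05 + 4.54e-05] = 7.654, so f = 0.01707.
Total minor-loss coefficient ΣK = 1·0.34 + 4·0.19 = 1.1.
ΔP = [f·L/D + ΣK]·(ρV²/2) = [0.01707·38.2/0.0197 + 1.1]·(1150·9.193²/2) = [33.1 + 1.1]·4.859e+04 = 1.662e+06 Pa.
Q = ṁ/ρ = 3.222/1150 = 0.002802 m³/s.
Pumping power P = QΔP = 0.002802·1.662e+06 = 4656 W = 4.66 kW.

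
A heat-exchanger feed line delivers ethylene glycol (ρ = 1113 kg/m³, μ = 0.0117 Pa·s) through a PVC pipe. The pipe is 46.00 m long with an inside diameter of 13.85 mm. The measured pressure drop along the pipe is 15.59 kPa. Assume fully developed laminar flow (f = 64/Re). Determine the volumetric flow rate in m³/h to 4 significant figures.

Q ≈ 0.09418 m³/h

For laminar flow, f = 64/Re with Re = ρVD/μ, so Darcy-Weisbach reduces to ΔP = 32μLV/D². Solving for V: V = ΔP·D²/(32μL) = 1.559e+04·(0.01385)²/(32·0.0117·46) = 0.1736 m/s.
Check: Re = ρVD/μ = 1113·0.1736·0.01385/0.0117 = 228.8 < 2300, so the laminar assumption holds.
Q = V·A = 0.1736·(π/4·0.01385²) = 2.616e-05 m³/s = 0.09418 m³/h.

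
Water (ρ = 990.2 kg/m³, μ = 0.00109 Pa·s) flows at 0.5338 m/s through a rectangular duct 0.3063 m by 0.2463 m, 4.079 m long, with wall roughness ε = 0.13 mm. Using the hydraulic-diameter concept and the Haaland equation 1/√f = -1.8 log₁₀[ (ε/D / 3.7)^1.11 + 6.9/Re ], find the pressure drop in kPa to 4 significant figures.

ΔP ≈ 0.04067 kPa

Hydraulic diameter D_h = 4A/P = 4·(0.3063·0.2463)/(2·(0.3063+0.2463)) = 0.3018/1.105 = 0.273 m.
Re = ρVD_h/μ = 990.2·0.5338·0.273/0.00109 = 1.324e+05.
ε/D_h = 0.00013/0.273 = 0.000476; Haaland gives 1/√f = -1.8 log₁₀[4.8e-05+5.21e-05] = 7.199, so f = 0.0193.
ΔP = f(L/D_h)(ρV²/2) = 0.0193·4.079/0.273·141.1 = 40.67 Pa.
ΔP = 0.04067 kPa.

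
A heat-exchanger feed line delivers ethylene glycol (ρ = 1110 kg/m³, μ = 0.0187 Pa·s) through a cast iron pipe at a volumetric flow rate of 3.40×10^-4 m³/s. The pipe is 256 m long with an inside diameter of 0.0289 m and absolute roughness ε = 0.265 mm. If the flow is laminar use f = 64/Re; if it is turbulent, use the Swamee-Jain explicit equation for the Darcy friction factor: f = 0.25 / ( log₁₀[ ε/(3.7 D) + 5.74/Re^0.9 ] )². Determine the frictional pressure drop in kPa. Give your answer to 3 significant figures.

Cross-sectional area A = πD²/4 = π(0.0289)²/4 = 0.000656 m²; mean velocity V = Q/A = 0.00034/0.000656 = 0.5183 m/s.
Reynolds number Re = ρVD/μ = 1110 · 0.5183 · 0.0289 / 0.0187 = 889.1.
Re < 2300 → laminar flow, so f = 64/Re = 64/889.1 = 0.07198 (the turbulent correlation is not needed).
Darcy-Weisbach: ΔP = f(L/D)(ρV²/2) = 0.07198·(256/0.0289)·(1110·0.5183²/2) = 0.07198·8858·149.1 = 9.507e+04 Pa.
ΔP = 9.507e+04 Pa = 95.1 kPa.

ΔP ≈ 95.1 kPa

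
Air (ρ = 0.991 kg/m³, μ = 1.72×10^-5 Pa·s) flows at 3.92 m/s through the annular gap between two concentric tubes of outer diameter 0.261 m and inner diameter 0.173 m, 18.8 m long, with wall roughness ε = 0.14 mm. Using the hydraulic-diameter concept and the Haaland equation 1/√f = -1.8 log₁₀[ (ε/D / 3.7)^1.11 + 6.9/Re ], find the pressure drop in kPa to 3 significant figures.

ΔP ≈ 0.0468 kPa

Hydraulic diameter D_h = 4A/P = D_o - D_i = 0.261 - 0.173 = 0.088 m.
Re = ρVD_h/μ = 0.991·3.92·0.088/1.72e-05 = 1.988e+04.
ε/D_h = 0.00014/0.088 = 0.00159; Haaland gives 1/√f = -1.8 log₁₀[0.000183+0.000347] = 5.896, so f = 0.02877.
ΔP = f(L/D_h)(ρV²/2) = 0.02877·18.8/0.088·7.614 = 46.8 Pa.
ΔP = 0.0468 kPa.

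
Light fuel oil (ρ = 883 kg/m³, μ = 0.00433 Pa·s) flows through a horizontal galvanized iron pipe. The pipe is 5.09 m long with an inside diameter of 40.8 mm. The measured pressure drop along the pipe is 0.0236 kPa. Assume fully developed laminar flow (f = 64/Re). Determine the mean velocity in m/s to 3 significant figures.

For laminar flow, f = 64/Re with Re = ρVD/μ, so Darcy-Weisbach reduces to ΔP = 32μLV/D². Solving for V: V = ΔP·D²/(32μL) = 23.6·(0.0408)²/(32·0.00433·5.09) = 0.0557 m/s.
Check: Re = ρVD/μ = 883·0.0557·0.0408/0.00433 = 463.5 < 2300, so the laminar assumption holds.

V ≈ 0.0557 m/s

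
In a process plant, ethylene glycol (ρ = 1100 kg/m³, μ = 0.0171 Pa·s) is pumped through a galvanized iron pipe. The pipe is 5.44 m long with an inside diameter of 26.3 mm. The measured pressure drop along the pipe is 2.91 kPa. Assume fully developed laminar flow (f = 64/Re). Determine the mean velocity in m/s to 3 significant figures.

For laminar flow, f = 64/Re with Re = ρVD/μ, so Darcy-Weisbach reduces to ΔP = 32μLV/D². Solving for V: V = ΔP·D²/(32μL) = 2910·(0.0263)²/(32·0.0171·5.44) = 0.6762 m/s.
Check: Re = ρVD/μ = 1100·0.6762·0.0263/0.0171 = 1144 < 2300, so the laminar assumption holds.

V ≈ 0.676 m/s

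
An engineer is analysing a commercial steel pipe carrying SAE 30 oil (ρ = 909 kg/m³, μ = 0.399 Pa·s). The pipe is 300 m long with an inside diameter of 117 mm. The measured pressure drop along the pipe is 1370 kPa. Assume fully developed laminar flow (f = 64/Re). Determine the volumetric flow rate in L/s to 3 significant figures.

Q ≈ 52.6 L/s

For laminar flow, f = 64/Re with Re = ρVD/μ, so Darcy-Weisbach reduces to ΔP = 32μLV/D². Solving for V: V = ΔP·D²/(32μL) = 1.37e+06·(0.117)²/(32·0.399·300) = 4.896 m/s.
Check: Re = ρVD/μ = 909·4.896·0.117/0.399 = 1305 < 2300, so the laminar assumption holds.
Q = V·A = 4.896·(π/4·0.117²) = 0.05264 m³/s = 52.6 L/s.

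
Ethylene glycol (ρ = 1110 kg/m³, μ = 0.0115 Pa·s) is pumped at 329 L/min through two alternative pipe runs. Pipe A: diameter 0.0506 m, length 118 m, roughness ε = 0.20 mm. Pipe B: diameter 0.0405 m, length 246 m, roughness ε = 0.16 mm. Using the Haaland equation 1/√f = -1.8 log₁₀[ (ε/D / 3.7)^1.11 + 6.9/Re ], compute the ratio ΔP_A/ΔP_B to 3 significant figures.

ΔP_A/ΔP_B ≈ 0.163

Pipe A: V = Q/A = 0.005483/0.002011 = 2.727 m/s; Re = 1.332e+04; ε/D = 0.00395; Haaland → f = 0.0345; ΔP_A = f(L/D)(ρV²/2) = 3.321e+05 Pa.
Pipe B: V = Q/A = 0.005483/0.001288 = 4.256 m/s; Re = 1.664e+04; ε/D = 0.00395; Haaland → f = 0.03346; ΔP_B = f(L/D)(ρV²/2) = 2.043e+06 Pa.
ΔP_A/ΔP_B = 3.321e+05/2.043e+06 = 0.163.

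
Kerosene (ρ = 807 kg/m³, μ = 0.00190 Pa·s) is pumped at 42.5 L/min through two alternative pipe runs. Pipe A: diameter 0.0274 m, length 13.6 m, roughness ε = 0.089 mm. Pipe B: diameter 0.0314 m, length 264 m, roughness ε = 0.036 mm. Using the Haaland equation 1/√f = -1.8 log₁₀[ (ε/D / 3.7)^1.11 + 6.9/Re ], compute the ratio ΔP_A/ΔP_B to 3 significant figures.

Pipe A: V = Q/A = 0.0007083/0.0005896 = 1.201 m/s; Re = 1.398e+04; ε/D = 0.00325; Haaland → f = 0.03325; ΔP_A = f(L/D)(ρV²/2) = 9611 Pa.
Pipe B: V = Q/A = 0.0007083/0.0007744 = 0.9147 m/s; Re = 1.22e+04; ε/D = 0.00115; Haaland → f = 0.03092; ΔP_B = f(L/D)(ρV²/2) = 8.778e+04 Pa.
ΔP_A/ΔP_B = 9611/8.778e+04 = 0.109.

ΔP_A/ΔP_B ≈ 0.109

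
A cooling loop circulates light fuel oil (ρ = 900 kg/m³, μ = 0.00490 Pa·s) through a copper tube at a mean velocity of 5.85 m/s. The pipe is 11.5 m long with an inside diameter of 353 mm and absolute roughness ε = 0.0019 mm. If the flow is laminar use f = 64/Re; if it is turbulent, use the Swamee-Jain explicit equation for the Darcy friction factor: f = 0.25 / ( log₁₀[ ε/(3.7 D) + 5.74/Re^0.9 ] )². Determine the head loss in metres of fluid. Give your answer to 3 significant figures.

h_f ≈ 0.786 m

Reynolds number Re = ρVD/μ = 900 · 5.85 · 0.353 / 0.0049 = 3.793e+05.
Re > 4000 → turbulent. Relative roughness ε/D = 1.9e-06/0.353 = 5.38e-06. Swamee-Jain: f = 0.25/(log₁₀[5.38e-06/3.7 + 5.74/3.793e+05^0.9])² = 0.25/(log₁₀[1.45e-06 + 5.47e-05])² = 0.25/(-4.251)² = 0.01384.
Darcy-Weisbach: ΔP = f(L/D)(ρV²/2) = 0.01384·(11.5/0.353)·(900·5.85²/2) = 0.01384·32.58·1.54e+04 = 6941 Pa.
Head loss h_f = ΔP/(ρg) = 6941/(900·9.81) = 0.786 m.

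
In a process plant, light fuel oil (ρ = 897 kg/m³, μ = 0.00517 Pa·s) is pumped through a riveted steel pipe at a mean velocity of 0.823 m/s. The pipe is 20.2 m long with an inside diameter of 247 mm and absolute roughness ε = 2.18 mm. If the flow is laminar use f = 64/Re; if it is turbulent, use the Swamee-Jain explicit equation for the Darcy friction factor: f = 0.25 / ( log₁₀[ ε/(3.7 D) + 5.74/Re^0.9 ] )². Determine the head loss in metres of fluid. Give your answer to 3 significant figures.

Reynolds number Re = ρVD/μ = 897 · 0.823 · 0.247 / 0.00517 = 3.527e+04.
Re > 4000 → turbulent. Relative roughness ε/D = 0.00218/0.247 = 0.00883. Swamee-Jain: f = 0.25/(log₁₀[0.00883/3.7 + 5.74/3.527e+04^0.9])² = 0.25/(log₁₀[0.00239 + 0.000464])² = 0.25/(-2.545)² = 0.03859.
Darcy-Weisbach: ΔP = f(L/D)(ρV²/2) = 0.03859·(20.2/0.247)·(897·0.823²/2) = 0.03859·81.78·303.8 = 958.7 Pa.
Head loss h_f = ΔP/(ρg) = 958.7/(897·9.81) = 0.109 m.

h_f ≈ 0.109 m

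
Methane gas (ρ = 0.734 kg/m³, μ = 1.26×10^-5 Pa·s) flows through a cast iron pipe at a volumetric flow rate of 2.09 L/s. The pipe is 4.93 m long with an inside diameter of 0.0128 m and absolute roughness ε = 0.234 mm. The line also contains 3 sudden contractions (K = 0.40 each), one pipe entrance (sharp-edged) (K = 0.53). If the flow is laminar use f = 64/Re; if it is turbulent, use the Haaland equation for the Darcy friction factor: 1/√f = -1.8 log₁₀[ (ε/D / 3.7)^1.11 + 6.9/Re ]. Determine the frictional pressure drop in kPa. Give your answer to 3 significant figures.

ΔP ≈ 2.04 kPa

Q = 2.09 L/s = 2.09/1000 = 0.00209 m³/s.
Cross-sectional area A = πD²/4 = π(0.0128)²/4 = 0.0001287 m²; mean velocity V = Q/A = 0.00209/0.0001287 = 16.24 m/s.
Reynolds number Re = ρVD/μ = 0.734 · 16.24 · 0.0128 / 1.26e-05 = 1.211e+04.
Re > 4000 → turbulent. Relative roughness ε/D = 0.000234/0.0128 = 0.0183. Haaland: 1/√f = -1.8 log₁₀[(0.0183/3.7)^1.11 + 6.9/1.211e+04] = -1.8 log₁₀[0.00276 + 0.00057] = 4.461, so f = 0.05025.
Total minor-loss coefficient ΣK = 3·0.4 + 1·0.53 = 1.73.
ΔP = [f·L/D + ΣK]·(ρV²/2) = [0.05025·4.93/0.0128 + 1.73]·(0.734·16.24²/2) = [19.36 + 1.73]·96.81 = 2041 Pa.
ΔP = 2041 Pa = 2.04 kPa.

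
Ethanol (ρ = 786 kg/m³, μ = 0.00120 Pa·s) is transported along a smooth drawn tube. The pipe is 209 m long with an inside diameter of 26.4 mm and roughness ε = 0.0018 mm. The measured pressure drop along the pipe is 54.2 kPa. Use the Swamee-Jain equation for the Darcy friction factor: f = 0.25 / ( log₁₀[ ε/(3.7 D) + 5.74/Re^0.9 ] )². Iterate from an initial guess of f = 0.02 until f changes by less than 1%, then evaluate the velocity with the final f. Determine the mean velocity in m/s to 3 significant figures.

Rearranging Darcy-Weisbach: V = √(2·ΔP·D/(f·L·ρ)). With ε/D = 1.8e-06/0.0264 = 6.82e-05, iterate starting from f = 0.02:
  f = 0.02 → V = √(2·5.42e+04·0.0264/(0.02·209·786)) = 0.9333 m/s; Re = ρVD/μ = 1.614e+04; f → 0.02742
  f = 0.02742 → V = 0.7971 m/s; Re = 1.378e+04; f → 0.02855
  f = 0.02855 → V = 0.7811 m/s; Re = 1.351e+04; f → 0.0287
Converged (Δf/f < 1%). With the final f = 0.0287: V = √(2·5.42e+04·0.0264/(0.0287·209·786)) = 0.7791 m/s.

V ≈ 0.779 m/s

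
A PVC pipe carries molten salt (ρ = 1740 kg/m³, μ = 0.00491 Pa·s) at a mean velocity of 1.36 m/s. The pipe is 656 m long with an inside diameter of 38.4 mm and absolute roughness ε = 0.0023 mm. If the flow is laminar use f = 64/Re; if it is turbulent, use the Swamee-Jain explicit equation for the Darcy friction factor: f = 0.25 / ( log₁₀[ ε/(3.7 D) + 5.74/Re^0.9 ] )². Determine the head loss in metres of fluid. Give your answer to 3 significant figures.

Reynolds number Re = ρVD/μ = 1740 · 1.36 · 0.0384 / 0.00491 = 1.851e+04.
Re > 4000 → turbulent. Relative roughness ε/D = 2.3e-06/0.0384 = 5.99e-05. Swamee-Jain: f = 0.25/(log₁₀[5.99e-05/3.7 + 5.74/1.851e+04^0.9])² = 0.25/(log₁₀[1.62e-05 + 0.000829])² = 0.25/(-3.073)² = 0.02647.
Darcy-Weisbach: ΔP = f(L/D)(ρV²/2) = 0.02647·(656/0.0384)·(1740·1.36²/2) = 0.02647·1.708e+04·1609 = 7.276e+05 Pa.
Head loss h_f = ΔP/(ρg) = 7.276e+05/(1740·9.81) = 42.6 m.

h_f ≈ 42.6 m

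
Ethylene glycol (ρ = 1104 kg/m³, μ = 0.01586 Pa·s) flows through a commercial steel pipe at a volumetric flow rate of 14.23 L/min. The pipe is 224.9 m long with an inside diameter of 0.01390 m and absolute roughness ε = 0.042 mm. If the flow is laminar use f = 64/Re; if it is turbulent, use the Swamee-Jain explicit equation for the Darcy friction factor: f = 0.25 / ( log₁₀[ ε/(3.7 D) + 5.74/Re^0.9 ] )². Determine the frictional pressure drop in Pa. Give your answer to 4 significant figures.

ΔP ≈ 923300 Pa

Q = 14.23 L/min = 14.23/60000 = 0.0002372 m³/s.
Cross-sectional area A = πD²/4 = π(0.0139)²/4 = 0.0001517 m²; mean velocity V = Q/A = 0.0002372/0.0001517 = 1.563 m/s.
Reynolds number Re = ρVD/μ = 1104 · 1.563 · 0.0139 / 0.0159 = 1512.
Re < 2300 → laminar flow, so f = 64/Re = 64/1512 = 0.04232 (the turbulent correlation is not needed).
Darcy-Weisbach: ΔP = f(L/D)(ρV²/2) = 0.04232·(224.9/0.0139)·(1104·1.563²/2) = 0.04232·1.618e+04·1348 = 9.233e+05 Pa.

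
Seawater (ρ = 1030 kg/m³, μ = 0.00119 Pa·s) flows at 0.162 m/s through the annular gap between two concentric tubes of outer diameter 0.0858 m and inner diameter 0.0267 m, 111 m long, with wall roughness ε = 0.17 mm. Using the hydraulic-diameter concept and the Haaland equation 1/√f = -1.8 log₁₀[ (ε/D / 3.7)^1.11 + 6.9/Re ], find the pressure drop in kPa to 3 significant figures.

Hydraulic diameter D_h = 4A/P = D_o - D_i = 0.0858 - 0.0267 = 0.0591 m.
Re = ρVD_h/μ = 1030·0.162·0.0591/0.00119 = 8287.
ε/D_h = 0.00017/0.0591 = 0.00288; Haaland gives 1/√f = -1.8 log₁₀[0.000354+0.000833] = 5.266, so f = 0.03606.
ΔP = f(L/D_h)(ρV²/2) = 0.03606·111/0.0591·13.52 = 915.3 Pa.
ΔP = 0.915 kPa.

ΔP ≈ 0.915 kPa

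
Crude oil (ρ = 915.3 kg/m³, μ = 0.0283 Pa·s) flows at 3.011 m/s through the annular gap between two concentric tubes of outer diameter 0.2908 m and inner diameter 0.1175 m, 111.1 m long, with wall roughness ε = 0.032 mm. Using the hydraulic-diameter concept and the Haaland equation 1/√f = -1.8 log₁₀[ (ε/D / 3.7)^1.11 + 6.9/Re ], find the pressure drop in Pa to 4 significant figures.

Hydraulic diameter D_h = 4A/P = D_o - D_i = 0.2908 - 0.1175 = 0.1733 m.
Re = ρVD_h/μ = 915.3·3.011·0.1733/0.0283 = 1.688e+04.
ε/D_h = 3.2e-05/0.1733 = 0.000185; Haaland gives 1/√f = -1.8 log₁₀[1.68e-05+0.000409] = 6.068, so f = 0.02716.
ΔP = f(L/D_h)(ρV²/2) = 0.02716·111.1/0.1733·4149 = 7.225e+04 Pa.

ΔP ≈ 72250 Pa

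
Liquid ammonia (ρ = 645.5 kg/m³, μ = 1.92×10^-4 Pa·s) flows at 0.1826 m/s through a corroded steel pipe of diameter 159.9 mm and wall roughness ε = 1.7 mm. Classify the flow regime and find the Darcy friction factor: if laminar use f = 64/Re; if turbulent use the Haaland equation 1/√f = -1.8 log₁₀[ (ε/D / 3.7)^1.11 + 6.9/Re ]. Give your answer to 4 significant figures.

Re = ρVD/μ = 645.5·0.1826·0.1599/0.000192 = 9.816e+04.
Re > 4000 → turbulent. ε/D = 0.0017/0.1599 = 0.0106; Haaland: 1/√f = -1.8 log₁₀[0.00151 + 7.03e-05] = 5.043, so f = 0.03933.

f ≈ 0.03933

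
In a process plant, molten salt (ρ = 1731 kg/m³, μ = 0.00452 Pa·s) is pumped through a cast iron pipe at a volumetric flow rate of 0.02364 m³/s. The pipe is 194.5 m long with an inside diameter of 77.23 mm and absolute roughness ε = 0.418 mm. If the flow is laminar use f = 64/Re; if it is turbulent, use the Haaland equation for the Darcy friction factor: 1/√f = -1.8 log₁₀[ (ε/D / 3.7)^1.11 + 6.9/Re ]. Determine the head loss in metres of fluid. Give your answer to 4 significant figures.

h_f ≈ 103.7 m

Cross-sectional area A = πD²/4 = π(0.07723)²/4 = 0.004684 m²; mean velocity V = Q/A = 0.02364/0.004684 = 5.046 m/s.
Reynolds number Re = ρVD/μ = 1731 · 5.046 · 0.07723 / 0.00452 = 1.493e+05.
Re > 4000 → turbulent. Relative roughness ε/D = 0.000418/0.07723 = 0.00541. Haaland: 1/√f = -1.8 log₁₀[(0.00541/3.7)^1.11 + 6.9/1.493e+05] = -1.8 log₁₀[0.000713 + 4.62e-05] = 5.615, so f = 0.03172.
Darcy-Weisbach: ΔP = f(L/D)(ρV²/2) = 0.03172·(194.5/0.07723)·(1731·5.046²/2) = 0.03172·2518·2.204e+04 = 1.761e+06 Pa.
Head loss h_f = ΔP/(ρg) = 1.761e+06/(1731·9.81) = 103.7 m.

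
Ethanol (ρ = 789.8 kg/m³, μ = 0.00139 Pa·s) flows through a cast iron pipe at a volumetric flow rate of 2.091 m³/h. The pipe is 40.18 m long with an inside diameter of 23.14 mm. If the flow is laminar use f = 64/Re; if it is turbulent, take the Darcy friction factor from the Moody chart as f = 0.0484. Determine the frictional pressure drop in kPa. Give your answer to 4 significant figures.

Q = 2.091 m³/h = 2.091/3600 = 0.0005808 m³/s.
Cross-sectional area A = πD²/4 = π(0.02314)²/4 = 0.0004205 m²; mean velocity V = Q/A = 0.0005808/0.0004205 = 1.381 m/s.
Reynolds number Re = ρVD/μ = 789.8 · 1.381 · 0.02314 / 0.00139 = 1.816e+04.
Re > 4000 → turbulent; use the Moody-chart value f = 0.0484.
Darcy-Weisbach: ΔP = f(L/D)(ρV²/2) = 0.0484·(40.18/0.02314)·(789.8·1.381²/2) = 0.0484·1736·753.3 = 6.331e+04 Pa.
ΔP = 6.331e+04 Pa = 63.31 kPa.

ΔP ≈ 63.31 kPa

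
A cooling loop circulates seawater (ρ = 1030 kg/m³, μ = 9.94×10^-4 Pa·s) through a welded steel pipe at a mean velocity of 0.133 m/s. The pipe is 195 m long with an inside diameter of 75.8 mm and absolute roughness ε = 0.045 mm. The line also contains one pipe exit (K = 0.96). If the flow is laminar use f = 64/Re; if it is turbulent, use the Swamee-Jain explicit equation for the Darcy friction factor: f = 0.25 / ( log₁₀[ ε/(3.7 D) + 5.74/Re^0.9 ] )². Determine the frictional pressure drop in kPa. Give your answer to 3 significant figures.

Reynolds number Re = ρVD/μ = 1030 · 0.133 · 0.0758 / 0.000994 = 1.045e+04.
Re > 4000 → turbulent. Relative roughness ε/D = 4.5e-05/0.0758 = 0.000594. Swamee-Jain: f = 0.25/(log₁₀[0.000594/3.7 + 5.74/1.045e+04^0.9])² = 0.25/(log₁₀[0.00016 + 0.00139])² = 0.25/(-2.811)² = 0.03165.
Total minor-loss coefficient ΣK = 1·0.96 = 0.96.
ΔP = [f·L/D + ΣK]·(ρV²/2) = [0.03165·195/0.0758 + 0.96]·(1030·0.133²/2) = [81.42 + 0.96]·9.11 = 750.4 Pa.
ΔP = 750.4 Pa = 0.750 kPa.

ΔP ≈ 0.750 kPa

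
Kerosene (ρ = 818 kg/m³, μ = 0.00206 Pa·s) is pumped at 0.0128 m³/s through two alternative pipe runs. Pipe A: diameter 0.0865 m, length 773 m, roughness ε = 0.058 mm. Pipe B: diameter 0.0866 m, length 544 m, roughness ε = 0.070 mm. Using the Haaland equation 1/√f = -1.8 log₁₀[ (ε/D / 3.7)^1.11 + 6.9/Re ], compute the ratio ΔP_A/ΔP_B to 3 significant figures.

Pipe A: V = Q/A = 0.0128/0.005877 = 2.178 m/s; Re = 7.482e+04; ε/D = 0.000671; Haaland → f = 0.0215; ΔP_A = f(L/D)(ρV²/2) = 3.727e+05 Pa.
Pipe B: V = Q/A = 0.0128/0.00589 = 2.173 m/s; Re = 7.473e+04; ε/D = 0.000808; Haaland → f = 0.02197; ΔP_B = f(L/D)(ρV²/2) = 2.666e+05 Pa.
ΔP_A/ΔP_B = 3.727e+05/2.666e+05 = 1.40.

ΔP_A/ΔP_B ≈ 1.40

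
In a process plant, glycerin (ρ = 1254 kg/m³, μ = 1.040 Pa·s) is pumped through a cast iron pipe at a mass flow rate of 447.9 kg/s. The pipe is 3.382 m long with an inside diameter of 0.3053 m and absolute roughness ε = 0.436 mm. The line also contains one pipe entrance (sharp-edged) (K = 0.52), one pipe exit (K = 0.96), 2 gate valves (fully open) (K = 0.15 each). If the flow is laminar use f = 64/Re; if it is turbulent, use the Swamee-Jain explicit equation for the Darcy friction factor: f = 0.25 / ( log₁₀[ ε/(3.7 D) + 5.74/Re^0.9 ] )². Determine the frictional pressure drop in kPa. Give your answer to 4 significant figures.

A = πD²/4 = π(0.3053)²/4 = 0.07321 m²; mean velocity V = ṁ/(ρA) = 447.9/(1254 · 0.07321) = 4.879 m/s.
Reynolds number Re = ρVD/μ = 1254 · 4.879 · 0.3053 / 1.04 = 1796.
Re < 2300 → laminar flow, so f = 64/Re = 64/1796 = 0.03563 (the turbulent correlation is not needed).
Total minor-loss coefficient ΣK = 1·0.52 + 1·0.96 + 2·0.15 = 1.78.
ΔP = [f·L/D + ΣK]·(ρV²/2) = [0.03563·3.382/0.3053 + 1.78]·(1254·4.879²/2) = [0.3947 + 1.78]·1.493e+04 = 3.246e+04 Pa.
ΔP = 3.246e+04 Pa = 32.46 kPa.

ΔP ≈ 32.46 kPa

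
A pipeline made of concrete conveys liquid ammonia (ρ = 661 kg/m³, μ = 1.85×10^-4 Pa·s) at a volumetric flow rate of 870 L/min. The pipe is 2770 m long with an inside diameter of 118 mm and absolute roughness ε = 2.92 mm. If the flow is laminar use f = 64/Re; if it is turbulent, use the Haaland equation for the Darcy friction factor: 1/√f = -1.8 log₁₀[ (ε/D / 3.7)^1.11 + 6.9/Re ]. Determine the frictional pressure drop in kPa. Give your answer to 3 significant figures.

Q = 870 L/min = 870/60000 = 0.0145 m³/s.
Cross-sectional area A = πD²/4 = π(0.118)²/4 = 0.01094 m²; mean velocity V = Q/A = 0.0145/0.01094 = 1.326 m/s.
Reynolds number Re = ρVD/μ = 661 · 1.326 · 0.118 / 0.000185 = 5.59e+05.
Re > 4000 → turbulent. Relative roughness ε/D = 0.00292/0.118 = 0.0247. Haaland: 1/√f = -1.8 log₁₀[(0.0247/3.7)^1.11 + 6.9/5.59e+05] = -1.8 log₁₀[0.00386 + 1.23e-05] = 4.343, so f = 0.05303.
Darcy-Weisbach: ΔP = f(L/D)(ρV²/2) = 0.05303·(2770/0.118)·(661·1.326²/2) = 0.05303·2.347e+04·581 = 7.233e+05 Pa.
ΔP = 7.233e+05 Pa = 723 kPa.

ΔP ≈ 723 kPa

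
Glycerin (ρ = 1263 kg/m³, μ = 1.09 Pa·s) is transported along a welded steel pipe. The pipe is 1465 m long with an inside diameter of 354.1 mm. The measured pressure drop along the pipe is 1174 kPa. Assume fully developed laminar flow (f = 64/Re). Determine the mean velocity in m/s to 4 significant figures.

For laminar flow, f = 64/Re with Re = ρVD/μ, so Darcy-Weisbach reduces to ΔP = 32μLV/D². Solving for V: V = ΔP·D²/(32μL) = 1.174e+06·(0.3541)²/(32·1.09·1465) = 2.881 m/s.
Check: Re = ρVD/μ = 1263·2.881·0.3541/1.09 = 1182 < 2300, so the laminar assumption holds.

V ≈ 2.881 m/s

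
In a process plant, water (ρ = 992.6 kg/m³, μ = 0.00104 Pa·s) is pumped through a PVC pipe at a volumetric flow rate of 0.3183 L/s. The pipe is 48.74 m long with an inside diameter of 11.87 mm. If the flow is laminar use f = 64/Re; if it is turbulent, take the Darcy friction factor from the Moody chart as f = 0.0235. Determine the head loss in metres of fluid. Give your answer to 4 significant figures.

Q = 0.3183 L/s = 0.3183/1000 = 0.0003183 m³/s.
Cross-sectional area A = πD²/4 = π(0.01187)²/4 = 0.0001107 m²; mean velocity V = Q/A = 0.0003183/0.0001107 = 2.876 m/s.
Reynolds number Re = ρVD/μ = 992.6 · 2.876 · 0.01187 / 0.00104 = 3.259e+04.
Re > 4000 → turbulent; use the Moody-chart value f = 0.0235.
Darcy-Weisbach: ΔP = f(L/D)(ρV²/2) = 0.0235·(48.74/0.01187)·(992.6·2.876²/2) = 0.0235·4106·4106 = 3.962e+05 Pa.
Head loss h_f = ΔP/(ρg) = 3.962e+05/(992.6·9.81) = 40.69 m.

h_f ≈ 40.69 m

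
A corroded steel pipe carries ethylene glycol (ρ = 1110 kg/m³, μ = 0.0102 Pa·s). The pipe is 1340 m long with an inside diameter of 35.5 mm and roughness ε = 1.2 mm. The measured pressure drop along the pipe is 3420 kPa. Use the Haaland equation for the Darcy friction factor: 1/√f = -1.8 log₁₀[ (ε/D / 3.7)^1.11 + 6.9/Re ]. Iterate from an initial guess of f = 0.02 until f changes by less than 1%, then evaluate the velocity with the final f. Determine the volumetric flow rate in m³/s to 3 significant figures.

Q ≈ 0.00157 m³/s

Rearranging Darcy-Weisbach: V = √(2·ΔP·D/(f·L·ρ)). With ε/D = 0.0012/0.0355 = 0.0338, iterate starting from f = 0.02:
  f = 0.02 → V = √(2·3.42e+06·0.0355/(0.02·1340·1110)) = 2.857 m/s; Re = ρVD/μ = 1.104e+04; f → 0.06283
  f = 0.06283 → V = 1.612 m/s; Re = 6227; f → 0.06475
  f = 0.06475 → V = 1.588 m/s; Re = 6134; f → 0.06482
Converged (Δf/f < 1%). With the final f = 0.06482: V = √(2·3.42e+06·0.0355/(0.06482·1340·1110)) = 1.587 m/s.
Q = V·A = 1.587·(π/4·0.0355²) = 0.001571 m³/s = 0.00157 m³/s.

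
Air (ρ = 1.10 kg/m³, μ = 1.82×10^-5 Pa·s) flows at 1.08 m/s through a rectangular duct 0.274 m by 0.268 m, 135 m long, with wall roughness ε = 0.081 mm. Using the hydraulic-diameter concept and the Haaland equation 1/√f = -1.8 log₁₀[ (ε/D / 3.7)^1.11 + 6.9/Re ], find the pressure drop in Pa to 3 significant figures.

Hydraulic diameter D_h = 4A/P = 4·(0.274·0.268)/(2·(0.274+0.268)) = 0.2937/1.084 = 0.271 m.
Re = ρVD_h/μ = 1.1·1.08·0.271/1.82e-05 = 1.769e+04.
ε/D_h = 8.1e-05/0.271 = 0.000299; Haaland gives 1/√f = -1.8 log₁₀[2.87e-05+0.00039] = 6.08, so f = 0.02705.
ΔP = f(L/D_h)(ρV²/2) = 0.02705·135/0.271·0.6415 = 8.645 Pa.

ΔP ≈ 8.64 Pa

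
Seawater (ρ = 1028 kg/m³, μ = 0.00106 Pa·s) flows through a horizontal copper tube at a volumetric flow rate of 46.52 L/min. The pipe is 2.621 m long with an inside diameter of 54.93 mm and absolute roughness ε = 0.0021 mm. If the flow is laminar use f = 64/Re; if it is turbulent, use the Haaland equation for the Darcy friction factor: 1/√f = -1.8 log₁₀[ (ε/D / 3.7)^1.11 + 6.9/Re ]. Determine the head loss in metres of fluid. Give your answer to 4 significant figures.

h_f ≈ 0.006954 m

Q = 46.52 L/min = 46.52/60000 = 0.0007753 m³/s.
Cross-sectional area A = πD²/4 = π(0.05493)²/4 = 0.00237 m²; mean velocity V = Q/A = 0.0007753/0.00237 = 0.3272 m/s.
Reynolds number Re = ρVD/μ = 1028 · 0.3272 · 0.05493 / 0.00106 = 1.743e+04.
Re > 4000 → turbulent. Relative roughness ε/D = 2.1e-06/0.05493 = 3.82e-05. Haaland: 1/√f = -1.8 log₁₀[(3.82e-05/3.7)^1.11 + 6.9/1.743e+04] = -1.8 log₁₀[2.92e-06 + 0.000396] = 6.119, so f = 0.02671.
Darcy-Weisbach: ΔP = f(L/D)(ρV²/2) = 0.02671·(2.621/0.05493)·(1028·0.3272²/2) = 0.02671·47.72·55.02 = 70.12 Pa.
Head loss h_f = ΔP/(ρg) = 70.12/(1028·9.81) = 0.006954 m.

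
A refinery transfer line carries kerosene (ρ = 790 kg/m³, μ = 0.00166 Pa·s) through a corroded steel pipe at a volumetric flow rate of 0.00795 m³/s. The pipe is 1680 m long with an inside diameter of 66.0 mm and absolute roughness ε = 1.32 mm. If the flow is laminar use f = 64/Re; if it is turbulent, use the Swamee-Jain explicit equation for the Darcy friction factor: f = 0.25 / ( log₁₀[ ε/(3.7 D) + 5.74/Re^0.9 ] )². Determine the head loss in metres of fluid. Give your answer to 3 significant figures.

Cross-sectional area A = πD²/4 = π(0.066)²/4 = 0.003421 m²; mean velocity V = Q/A = 0.00795/0.003421 = 2.324 m/s.
Reynolds number Re = ρVD/μ = 790 · 2.324 · 0.066 / 0.00166 = 7.299e+04.
Re > 4000 → turbulent. Relative roughness ε/D = 0.00132/0.066 = 0.02. Swamee-Jain: f = 0.25/(log₁₀[0.02/3.7 + 5.74/7.299e+04^0.9])² = 0.25/(log₁₀[0.00541 + 0.000241])² = 0.25/(-2.248)² = 0.04946.
Darcy-Weisbach: ΔP = f(L/D)(ρV²/2) = 0.04946·(1680/0.066)·(790·2.324²/2) = 0.04946·2.545e+04·2133 = 2.685e+06 Pa.
Head loss h_f = ΔP/(ρg) = 2.685e+06/(790·9.81) = 347 m.

h_f ≈ 347 m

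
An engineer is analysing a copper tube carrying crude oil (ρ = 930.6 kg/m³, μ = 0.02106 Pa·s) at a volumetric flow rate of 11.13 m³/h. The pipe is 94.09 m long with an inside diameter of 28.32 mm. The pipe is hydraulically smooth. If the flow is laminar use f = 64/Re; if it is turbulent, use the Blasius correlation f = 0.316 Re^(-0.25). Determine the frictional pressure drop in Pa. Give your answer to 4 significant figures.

Q = 11.13 m³/h = 11.13/3600 = 0.003092 m³/s.
Cross-sectional area A = πD²/4 = π(0.02832)²/4 = 0.0006299 m²; mean velocity V = Q/A = 0.003092/0.0006299 = 4.908 m/s.
Reynolds number Re = ρVD/μ = 930.6 · 4.908 · 0.02832 / 0.0211 = 6142.
Re > 4000 → turbulent. Smooth-pipe (Blasius): f = 0.316 Re^(-0.25) = 0.316/(6142)^0.25 = 0.0357.
Darcy-Weisbach: ΔP = f(L/D)(ρV²/2) = 0.0357·(94.09/0.02832)·(930.6·4.908²/2) = 0.0357·3322·1.121e+04 = 1.329e+06 Pa.

ΔP ≈ 1329000 Pa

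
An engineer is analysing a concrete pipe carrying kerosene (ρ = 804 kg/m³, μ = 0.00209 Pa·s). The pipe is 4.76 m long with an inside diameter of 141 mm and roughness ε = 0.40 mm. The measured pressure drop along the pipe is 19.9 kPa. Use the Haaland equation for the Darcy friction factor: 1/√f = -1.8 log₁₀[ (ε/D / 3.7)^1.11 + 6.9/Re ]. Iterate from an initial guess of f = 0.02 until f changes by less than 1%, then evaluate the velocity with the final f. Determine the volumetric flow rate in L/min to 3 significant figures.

Q ≈ 7020 L/min

Rearranging Darcy-Weisbach: V = √(2·ΔP·D/(f·L·ρ)). With ε/D = 0.0004/0.141 = 0.00284, iterate starting from f = 0.02:
  f = 0.02 → V = √(2·1.99e+04·0.141/(0.02·4.76·804)) = 8.563 m/s; Re = ρVD/μ = 4.644e+05; f → 0.02608
  f = 0.02608 → V = 7.498 m/s; Re = 4.067e+05; f → 0.02612
Converged (Δf/f < 1%). With the final f = 0.02612: V = √(2·1.99e+04·0.141/(0.02612·4.76·804)) = 7.492 m/s.
Q = V·A = 7.492·(π/4·0.141²) = 0.117 m³/s = 7020 L/min.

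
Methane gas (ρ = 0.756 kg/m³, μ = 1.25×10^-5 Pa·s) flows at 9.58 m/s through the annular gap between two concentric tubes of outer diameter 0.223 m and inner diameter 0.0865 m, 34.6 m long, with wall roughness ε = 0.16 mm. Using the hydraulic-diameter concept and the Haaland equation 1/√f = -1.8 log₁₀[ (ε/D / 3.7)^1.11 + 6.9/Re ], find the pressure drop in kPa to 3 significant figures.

Hydraulic diameter D_h = 4A/P = D_o - D_i = 0.223 - 0.0865 = 0.1365 m.
Re = ρVD_h/μ = 0.756·9.58·0.1365/1.25e-05 = 7.909e+04.
ε/D_h = 0.00016/0.1365 = 0.00117; Haaland gives 1/√f = -1.8 log₁₀[0.000131+8.72e-05] = 6.591, so f = 0.02302.
ΔP = f(L/D_h)(ρV²/2) = 0.02302·34.6/0.1365·34.69 = 202.4 Pa.
ΔP = 0.202 kPa.

ΔP ≈ 0.202 kPa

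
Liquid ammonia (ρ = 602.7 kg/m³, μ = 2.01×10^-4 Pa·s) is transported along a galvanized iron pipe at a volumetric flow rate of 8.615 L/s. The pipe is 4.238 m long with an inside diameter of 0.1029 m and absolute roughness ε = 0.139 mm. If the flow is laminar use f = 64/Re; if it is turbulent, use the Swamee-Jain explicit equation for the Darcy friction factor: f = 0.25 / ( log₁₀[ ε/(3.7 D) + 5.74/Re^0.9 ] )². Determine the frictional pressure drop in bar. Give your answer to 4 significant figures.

ΔP ≈ 0.002936 bar

Q = 8.615 L/s = 8.615/1000 = 0.008615 m³/s.
Cross-sectional area A = πD²/4 = π(0.1029)²/4 = 0.008316 m²; mean velocity V = Q/A = 0.008615/0.008316 = 1.036 m/s.
Reynolds number Re = ρVD/μ = 602.7 · 1.036 · 0.1029 / 0.000201 = 3.196e+05.
Re > 4000 → turbulent. Relative roughness ε/D = 0.000139/0.1029 = 0.00135. Swamee-Jain: f = 0.25/(log₁₀[0.00135/3.7 + 5.74/3.196e+05^0.9])² = 0.25/(log₁₀[0.000365 + 6.38e-05])² = 0.25/(-3.368)² = 0.02204.
Darcy-Weisbach: ΔP = f(L/D)(ρV²/2) = 0.02204·(4.238/0.1029)·(602.7·1.036²/2) = 0.02204·41.19·323.4 = 293.6 Pa.
ΔP = 293.6 Pa = 0.002936 bar.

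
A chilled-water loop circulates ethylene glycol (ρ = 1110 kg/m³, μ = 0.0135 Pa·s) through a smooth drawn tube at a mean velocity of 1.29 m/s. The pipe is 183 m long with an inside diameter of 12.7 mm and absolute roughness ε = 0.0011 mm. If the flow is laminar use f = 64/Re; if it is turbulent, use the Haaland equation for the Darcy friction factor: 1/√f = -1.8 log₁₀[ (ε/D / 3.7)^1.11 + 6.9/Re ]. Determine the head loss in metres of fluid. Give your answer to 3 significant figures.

h_f ≈ 58.1 m

Reynolds number Re = ρVD/μ = 1110 · 1.29 · 0.0127 / 0.0135 = 1347.
Re < 2300 → laminar flow, so f = 64/Re = 64/1347 = 0.04751 (the turbulent correlation is not needed).
Darcy-Weisbach: ΔP = f(L/D)(ρV²/2) = 0.04751·(183/0.0127)·(1110·1.29²/2) = 0.04751·1.441e+04·923.6 = 6.323e+05 Pa.
Head loss h_f = ΔP/(ρg) = 6.323e+05/(1110·9.81) = 58.1 m.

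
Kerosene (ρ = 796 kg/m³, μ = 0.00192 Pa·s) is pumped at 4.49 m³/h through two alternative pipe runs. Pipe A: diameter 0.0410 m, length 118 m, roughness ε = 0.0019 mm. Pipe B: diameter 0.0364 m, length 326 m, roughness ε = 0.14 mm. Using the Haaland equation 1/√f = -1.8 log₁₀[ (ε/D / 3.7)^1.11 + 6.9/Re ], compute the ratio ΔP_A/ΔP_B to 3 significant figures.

ΔP_A/ΔP_B ≈ 0.165

Pipe A: V = Q/A = 0.001247/0.00132 = 0.9447 m/s; Re = 1.606e+04; ε/D = 4.63e-05; Haaland → f = 0.02729; ΔP_A = f(L/D)(ρV²/2) = 2.789e+04 Pa.
Pipe B: V = Q/A = 0.001247/0.001041 = 1.199 m/s; Re = 1.809e+04; ε/D = 0.00385; Haaland → f = 0.03295; ΔP_B = f(L/D)(ρV²/2) = 1.687e+05 Pa.
ΔP_A/ΔP_B = 2.789e+04/1.687e+05 = 0.165.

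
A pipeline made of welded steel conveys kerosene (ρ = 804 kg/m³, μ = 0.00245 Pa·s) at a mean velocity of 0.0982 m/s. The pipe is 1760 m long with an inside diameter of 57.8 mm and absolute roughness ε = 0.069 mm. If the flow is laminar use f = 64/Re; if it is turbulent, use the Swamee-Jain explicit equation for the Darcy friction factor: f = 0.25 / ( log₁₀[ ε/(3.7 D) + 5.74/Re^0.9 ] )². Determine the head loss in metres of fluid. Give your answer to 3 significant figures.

h_f ≈ 0.514 m

Reynolds number Re = ρVD/μ = 804 · 0.0982 · 0.0578 / 0.00245 = 1863.
Re < 2300 → laminar flow, so f = 64/Re = 64/1863 = 0.03436 (the turbulent correlation is not needed).
Darcy-Weisbach: ΔP = f(L/D)(ρV²/2) = 0.03436·(1760/0.0578)·(804·0.0982²/2) = 0.03436·3.045e+04·3.877 = 4056 Pa.
Head loss h_f = ΔP/(ρg) = 4056/(804·9.81) = 0.514 m.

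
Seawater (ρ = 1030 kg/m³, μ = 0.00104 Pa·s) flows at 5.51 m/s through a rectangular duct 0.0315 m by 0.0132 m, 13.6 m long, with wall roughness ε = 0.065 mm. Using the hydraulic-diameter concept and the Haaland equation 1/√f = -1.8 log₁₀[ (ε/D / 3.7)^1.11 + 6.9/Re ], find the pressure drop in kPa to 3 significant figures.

Hydraulic diameter D_h = 4A/P = 4·(0.0315·0.0132)/(2·(0.0315+0.0132)) = 0.001663/0.0894 = 0.0186 m.
Re = ρVD_h/μ = 1030·5.51·0.0186/0.00104 = 1.015e+05.
ε/D_h = 6.5e-05/0.0186 = 0.00349; Haaland gives 1/√f = -1.8 log₁₀[0.000439+6.8e-05] = 5.931, so f = 0.02843.
ΔP = f(L/D_h)(ρV²/2) = 0.02843·13.6/0.0186·1.564e+04 = 3.249e+05 Pa.
ΔP = 325 kPa.

ΔP ≈ 325 kPa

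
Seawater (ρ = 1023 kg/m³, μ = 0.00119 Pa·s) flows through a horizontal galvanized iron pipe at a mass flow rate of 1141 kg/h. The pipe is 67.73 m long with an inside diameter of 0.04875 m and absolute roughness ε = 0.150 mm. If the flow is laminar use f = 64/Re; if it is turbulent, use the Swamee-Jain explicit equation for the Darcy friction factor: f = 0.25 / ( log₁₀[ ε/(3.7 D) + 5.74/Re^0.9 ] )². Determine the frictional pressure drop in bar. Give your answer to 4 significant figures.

ΔP ≈ 0.007538 bar

ṁ = 1141 kg/h = 1141/3600 = 0.3169 kg/s.
A = πD²/4 = π(0.04875)²/4 = 0.001867 m²; mean velocity V = ṁ/(ρA) = 0.3169/(1023 · 0.001867) = 0.166 m/s.
Reynolds number Re = ρVD/μ = 1023 · 0.166 · 0.04875 / 0.00119 = 6956.
Re > 4000 → turbulent. Relative roughness ε/D = 0.00015/0.04875 = 0.00308. Swamee-Jain: f = 0.25/(log₁₀[0.00308/3.7 + 5.74/6956^0.9])² = 0.25/(log₁₀[0.000832 + 0.002])² = 0.25/(-2.548)² = 0.0385.
Darcy-Weisbach: ΔP = f(L/D)(ρV²/2) = 0.0385·(67.73/0.04875)·(1023·0.166²/2) = 0.0385·1389·14.09 = 753.8 Pa.
ΔP = 753.8 Pa = 0.007538 bar.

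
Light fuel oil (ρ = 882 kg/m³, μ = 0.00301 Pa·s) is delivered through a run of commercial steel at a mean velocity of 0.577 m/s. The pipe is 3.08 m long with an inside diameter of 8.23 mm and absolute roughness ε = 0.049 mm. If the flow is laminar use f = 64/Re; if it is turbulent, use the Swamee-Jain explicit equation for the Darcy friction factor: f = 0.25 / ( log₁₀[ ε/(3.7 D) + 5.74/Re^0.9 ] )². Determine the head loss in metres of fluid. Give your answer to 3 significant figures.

Reynolds number Re = ρVD/μ = 882 · 0.577 · 0.00823 / 0.00301 = 1391.
Re < 2300 → laminar flow, so f = 64/Re = 64/1391 = 0.04599 (the turbulent correlation is not needed).
Darcy-Weisbach: ΔP = f(L/D)(ρV²/2) = 0.04599·(3.08/0.00823)·(882·0.577²/2) = 0.04599·374.2·146.8 = 2527 Pa.
Head loss h_f = ΔP/(ρg) = 2527/(882·9.81) = 0.292 m.

h_f ≈ 0.292 m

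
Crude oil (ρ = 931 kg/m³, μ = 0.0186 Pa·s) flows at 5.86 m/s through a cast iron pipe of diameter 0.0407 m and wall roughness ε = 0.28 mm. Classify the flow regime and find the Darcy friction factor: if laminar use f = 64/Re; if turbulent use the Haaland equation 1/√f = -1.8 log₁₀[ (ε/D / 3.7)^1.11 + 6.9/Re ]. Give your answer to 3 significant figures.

Re = ρVD/μ = 931·5.86·0.0407/0.0186 = 1.194e+04.
Re > 4000 → turbulent. ε/D = 0.00028/0.0407 = 0.00688; Haaland: 1/√f = -1.8 log₁₀[0.000931 + 0.000578] = 5.078, so f = 0.03878.

f ≈ 0.0388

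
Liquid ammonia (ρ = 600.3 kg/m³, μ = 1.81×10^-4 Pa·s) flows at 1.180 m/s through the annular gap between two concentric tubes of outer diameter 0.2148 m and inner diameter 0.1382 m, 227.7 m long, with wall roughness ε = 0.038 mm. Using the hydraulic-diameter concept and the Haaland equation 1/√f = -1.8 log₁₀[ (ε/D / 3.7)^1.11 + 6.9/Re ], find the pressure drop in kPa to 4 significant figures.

Hydraulic diameter D_h = 4A/P = D_o - D_i = 0.2148 - 0.1382 = 0.0766 m.
Re = ρVD_h/μ = 600.3·1.18·0.0766/0.000181 = 2.998e+05.
ε/D_h = 3.8e-05/0.0766 = 0.000496; Haaland gives 1/√f = -1.8 log₁₀[5.03e-05+2.3e-05] = 7.443, so f = 0.01805.
ΔP = f(L/D_h)(ρV²/2) = 0.01805·227.7/0.0766·417.9 = 2.243e+04 Pa.
ΔP = 22.43 kPa.

ΔP ≈ 22.43 kPa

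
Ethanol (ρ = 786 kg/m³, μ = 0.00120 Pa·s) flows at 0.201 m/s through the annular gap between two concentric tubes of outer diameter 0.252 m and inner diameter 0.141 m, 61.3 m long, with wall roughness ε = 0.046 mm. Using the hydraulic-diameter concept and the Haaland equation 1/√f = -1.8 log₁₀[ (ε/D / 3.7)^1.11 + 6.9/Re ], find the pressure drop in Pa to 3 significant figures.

Hydraulic diameter D_h = 4A/P = D_o - D_i = 0.252 - 0.141 = 0.111 m.
Re = ρVD_h/μ = 786·0.201·0.111/0.0012 = 1.461e+04.
ε/D_h = 4.6e-05/0.111 = 0.000414; Haaland gives 1/√f = -1.8 log₁₀[4.12e-05+0.000472] = 5.921, so f = 0.02852.
ΔP = f(L/D_h)(ρV²/2) = 0.02852·61.3/0.111·15.88 = 250.1 Pa.

ΔP ≈ 250 Pa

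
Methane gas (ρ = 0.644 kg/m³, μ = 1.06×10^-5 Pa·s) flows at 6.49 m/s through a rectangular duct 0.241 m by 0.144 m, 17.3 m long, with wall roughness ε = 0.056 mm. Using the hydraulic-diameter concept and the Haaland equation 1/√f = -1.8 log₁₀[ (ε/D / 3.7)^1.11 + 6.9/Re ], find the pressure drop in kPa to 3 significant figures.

Hydraulic diameter D_h = 4A/P = 4·(0.241·0.144)/(2·(0.241+0.144)) = 0.1388/0.77 = 0.1803 m.
Re = ρVD_h/μ = 0.644·6.49·0.1803/1.06e-05 = 7.108e+04.
ε/D_h = 5.6e-05/0.1803 = 0.000311; Haaland gives 1/√f = -1.8 log₁₀[2.99e-05+9.71e-05] = 7.013, so f = 0.02033.
ΔP = f(L/D_h)(ρV²/2) = 0.02033·17.3/0.1803·13.56 = 26.46 Pa.
ΔP = 0.0265 kPa.

ΔP ≈ 0.0265 kPa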